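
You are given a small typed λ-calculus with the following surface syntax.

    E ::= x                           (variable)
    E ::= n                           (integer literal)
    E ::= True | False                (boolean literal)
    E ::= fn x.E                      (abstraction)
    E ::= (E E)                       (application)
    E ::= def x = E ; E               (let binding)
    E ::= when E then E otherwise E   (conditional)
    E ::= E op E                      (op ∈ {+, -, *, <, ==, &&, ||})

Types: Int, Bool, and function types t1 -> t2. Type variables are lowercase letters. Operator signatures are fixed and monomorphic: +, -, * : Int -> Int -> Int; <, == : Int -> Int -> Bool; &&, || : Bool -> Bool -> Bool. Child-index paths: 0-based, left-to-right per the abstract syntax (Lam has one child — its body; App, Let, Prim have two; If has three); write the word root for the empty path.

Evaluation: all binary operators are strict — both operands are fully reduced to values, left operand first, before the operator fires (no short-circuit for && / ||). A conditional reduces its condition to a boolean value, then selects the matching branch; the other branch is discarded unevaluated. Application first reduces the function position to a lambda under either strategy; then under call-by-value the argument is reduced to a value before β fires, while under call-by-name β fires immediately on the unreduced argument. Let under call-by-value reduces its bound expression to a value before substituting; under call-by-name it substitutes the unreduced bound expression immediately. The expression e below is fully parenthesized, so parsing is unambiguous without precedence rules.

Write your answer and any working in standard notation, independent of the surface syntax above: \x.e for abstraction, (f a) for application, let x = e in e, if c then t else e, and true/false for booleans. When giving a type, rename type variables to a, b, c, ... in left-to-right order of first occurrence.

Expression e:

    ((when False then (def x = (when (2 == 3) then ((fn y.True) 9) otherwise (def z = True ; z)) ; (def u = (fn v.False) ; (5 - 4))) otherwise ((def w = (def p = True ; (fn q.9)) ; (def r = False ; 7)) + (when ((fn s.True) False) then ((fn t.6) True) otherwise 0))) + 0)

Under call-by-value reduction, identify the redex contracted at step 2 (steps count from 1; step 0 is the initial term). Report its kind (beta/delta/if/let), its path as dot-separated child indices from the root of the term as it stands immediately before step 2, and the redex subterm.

Answer: let at 0.0.0 : (let p = true in (\q.9))

Derivation:
step 0: ((if false then (let x = (if (2 == 3) then ((\y.true) 9) else (let z = true in z)) in (let u = (\v.false) in (5 - 4))) else ((let w = (let p = true in (\q.9)) in (let r = false in 7)) + (if ((\s.true) false) then ((\t.6) true) else 0))) + 0)
step 1: [if@0] (((let w = (let p = true in (\q.9)) in (let r = false in 7)) + (if ((\s.true) false) then ((\t.6) true) else 0)) + 0)
step 2: [let@0.0.0] (((let w = (\q.9) in (let r = false in 7)) + (if ((\s.true) false) then ((\t.6) true) else 0)) + 0)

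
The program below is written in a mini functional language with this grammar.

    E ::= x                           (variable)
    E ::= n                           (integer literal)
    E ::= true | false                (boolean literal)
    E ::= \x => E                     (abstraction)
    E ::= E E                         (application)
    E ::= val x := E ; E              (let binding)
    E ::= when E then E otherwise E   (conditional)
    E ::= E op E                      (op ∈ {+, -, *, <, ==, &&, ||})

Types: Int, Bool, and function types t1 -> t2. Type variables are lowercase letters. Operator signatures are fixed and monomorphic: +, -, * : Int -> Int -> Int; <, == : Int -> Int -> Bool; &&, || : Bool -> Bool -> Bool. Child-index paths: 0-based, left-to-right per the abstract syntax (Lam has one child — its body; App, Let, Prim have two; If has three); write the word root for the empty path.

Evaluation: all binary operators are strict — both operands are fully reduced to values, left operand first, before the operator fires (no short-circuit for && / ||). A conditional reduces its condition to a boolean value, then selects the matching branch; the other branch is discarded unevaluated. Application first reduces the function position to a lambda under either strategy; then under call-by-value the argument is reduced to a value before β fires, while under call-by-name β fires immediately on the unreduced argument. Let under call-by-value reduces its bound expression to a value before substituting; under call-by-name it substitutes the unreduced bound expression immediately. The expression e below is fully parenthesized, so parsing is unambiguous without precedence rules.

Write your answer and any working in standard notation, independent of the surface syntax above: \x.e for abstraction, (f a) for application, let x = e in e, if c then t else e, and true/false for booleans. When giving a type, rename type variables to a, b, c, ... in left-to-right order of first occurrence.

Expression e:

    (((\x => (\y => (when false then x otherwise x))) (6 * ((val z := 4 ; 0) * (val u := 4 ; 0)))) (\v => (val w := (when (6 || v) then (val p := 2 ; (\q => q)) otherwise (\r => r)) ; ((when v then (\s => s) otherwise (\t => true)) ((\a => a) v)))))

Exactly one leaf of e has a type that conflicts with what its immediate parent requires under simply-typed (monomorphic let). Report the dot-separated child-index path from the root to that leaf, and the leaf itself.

Derivation:
  unify Bool ~ Bool
x : a
x : a
  unify a ~ a
\y._ : b -> a
\x._ : a -> b -> a
  unify Int ~ Int
let z : Int
  unify Int ~ Int
let u : Int
  unify Int ~ Int
  unify Int ~ Int
  unify a -> b -> a ~ Int -> c
  unify a ~ Int
  unify b -> Int ~ c
_ _ : b -> Int
  unify Int ~ Bool
  FAIL: mismatch Int ~ Bool

Answer: 1.0.0.0.0 : 6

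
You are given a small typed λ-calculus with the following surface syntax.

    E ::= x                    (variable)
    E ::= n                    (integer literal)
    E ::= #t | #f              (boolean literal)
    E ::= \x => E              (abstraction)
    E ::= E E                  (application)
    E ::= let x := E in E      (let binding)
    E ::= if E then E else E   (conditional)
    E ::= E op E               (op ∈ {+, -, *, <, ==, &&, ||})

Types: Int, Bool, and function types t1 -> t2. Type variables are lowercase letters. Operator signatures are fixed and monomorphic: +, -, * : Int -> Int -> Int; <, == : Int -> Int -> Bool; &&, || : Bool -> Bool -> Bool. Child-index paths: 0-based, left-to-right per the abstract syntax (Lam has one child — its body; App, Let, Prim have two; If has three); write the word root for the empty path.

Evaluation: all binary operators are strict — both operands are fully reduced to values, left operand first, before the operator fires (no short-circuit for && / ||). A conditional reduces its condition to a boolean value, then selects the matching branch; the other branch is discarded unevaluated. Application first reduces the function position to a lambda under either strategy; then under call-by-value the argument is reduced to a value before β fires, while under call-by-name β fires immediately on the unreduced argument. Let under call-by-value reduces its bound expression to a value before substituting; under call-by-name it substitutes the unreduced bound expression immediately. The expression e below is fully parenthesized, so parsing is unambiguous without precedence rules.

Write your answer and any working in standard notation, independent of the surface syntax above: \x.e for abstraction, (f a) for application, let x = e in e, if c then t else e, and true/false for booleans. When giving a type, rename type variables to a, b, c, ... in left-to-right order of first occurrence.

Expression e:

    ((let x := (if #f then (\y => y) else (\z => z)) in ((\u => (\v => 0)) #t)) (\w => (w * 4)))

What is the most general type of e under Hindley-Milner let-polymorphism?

Answer: Int

Trace:
  unify Bool ~ Bool
y : a
\y._ : a -> a
z : b
\z._ : b -> b
  unify a -> a ~ b -> b
  unify a ~ b
  unify b ~ b
let x : forall. b -> b
\v._ : d -> Int
\u._ : c -> d -> Int
  unify c -> d -> Int ~ Bool -> e
  unify c ~ Bool
  unify d -> Int ~ e
_ _ : d -> Int
w : f
  unify f ~ Int
  unify Int ~ Int
\w._ : Int -> Int
  unify d -> Int ~ (Int -> Int) -> g
  unify d ~ Int -> Int
  unify Int ~ g
_ _ : Int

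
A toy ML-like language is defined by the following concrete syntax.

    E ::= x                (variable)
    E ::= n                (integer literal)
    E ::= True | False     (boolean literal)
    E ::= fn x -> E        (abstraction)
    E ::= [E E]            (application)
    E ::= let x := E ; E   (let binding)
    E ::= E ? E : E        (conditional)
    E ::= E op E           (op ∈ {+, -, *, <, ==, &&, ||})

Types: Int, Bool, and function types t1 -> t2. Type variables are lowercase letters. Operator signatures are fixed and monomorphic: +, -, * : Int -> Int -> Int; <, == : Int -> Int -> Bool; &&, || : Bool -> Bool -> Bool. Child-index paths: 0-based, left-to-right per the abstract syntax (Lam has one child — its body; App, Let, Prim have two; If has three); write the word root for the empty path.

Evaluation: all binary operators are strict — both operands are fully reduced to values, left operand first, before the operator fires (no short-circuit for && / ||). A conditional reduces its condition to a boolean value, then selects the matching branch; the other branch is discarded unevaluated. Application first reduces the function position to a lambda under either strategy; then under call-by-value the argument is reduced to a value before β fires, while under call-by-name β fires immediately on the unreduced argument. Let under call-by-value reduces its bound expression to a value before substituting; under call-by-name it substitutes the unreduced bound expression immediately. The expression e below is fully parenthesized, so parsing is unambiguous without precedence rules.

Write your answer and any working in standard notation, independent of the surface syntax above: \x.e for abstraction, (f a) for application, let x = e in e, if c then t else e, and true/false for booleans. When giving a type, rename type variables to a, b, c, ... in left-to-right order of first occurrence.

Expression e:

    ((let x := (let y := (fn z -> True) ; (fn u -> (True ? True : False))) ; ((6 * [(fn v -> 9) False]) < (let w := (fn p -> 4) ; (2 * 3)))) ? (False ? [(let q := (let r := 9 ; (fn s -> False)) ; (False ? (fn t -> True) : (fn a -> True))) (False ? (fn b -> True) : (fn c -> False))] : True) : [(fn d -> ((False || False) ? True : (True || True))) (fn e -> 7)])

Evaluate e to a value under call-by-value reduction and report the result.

Answer: true

Trace:
step 0: (if (let x = (let y = (\z.true) in (\u.(if true then true else false))) in ((6 * ((\v.9) false)) < (let w = (\p.4) in (2 * 3)))) then (if false then ((let q = (let r = 9 in (\s.false)) in (if false then (\t.true) else (\a.true))) (if false then (\b.true) else (\c.false))) else true) else ((\d.(if (false || false) then true else (true || true))) (\e.7)))
step 1: [let@0.0] (if (let x = (\u.(if true then true else false)) in ((6 * ((\v.9) false)) < (let w = (\p.4) in (2 * 3)))) then (if false then ((let q = (let r = 9 in (\s.false)) in (if false then (\t.true) else (\a.true))) (if false then (\b.true) else (\c.false))) else true) else ((\d.(if (false || false) then true else (true || true))) (\e.7)))
step 2: [let@0] (if ((6 * ((\v.9) false)) < (let w = (\p.4) in (2 * 3))) then (if false then ((let q = (let r = 9 in (\s.false)) in (if false then (\t.true) else (\a.true))) (if false then (\b.true) else (\c.false))) else true) else ((\d.(if (false || false) then true else (true || true))) (\e.7)))
step 3: [beta@0.0.1] (if ((6 * 9) < (let w = (\p.4) in (2 * 3))) then (if false then ((let q = (let r = 9 in (\s.false)) in (if false then (\t.true) else (\a.true))) (if false then (\b.true) else (\c.false))) else true) else ((\d.(if (false || false) then true else (true || true))) (\e.7)))
step 4: [delta@0.0] (if (54 < (let w = (\p.4) in (2 * 3))) then (if false then ((let q = (let r = 9 in (\s.false)) in (if false then (\t.true) else (\a.true))) (if false then (\b.true) else (\c.false))) else true) else ((\d.(if (false || false) then true else (true || true))) (\e.7)))
step 5: [let@0.1] (if (54 < (2 * 3)) then (if false then ((let q = (let r = 9 in (\s.false)) in (if false then (\t.true) else (\a.true))) (if false then (\b.true) else (\c.false))) else true) else ((\d.(if (false || false) then true else (true || true))) (\e.7)))
step 6: [delta@0.1] (if (54 < 6) then (if false then ((let q = (let r = 9 in (\s.false)) in (if false then (\t.true) else (\a.true))) (if false then (\b.true) else (\c.false))) else true) else ((\d.(if (false || false) then true else (true || true))) (\e.7)))
step 7: [delta@0] (if false then (if false then ((let q = (let r = 9 in (\s.false)) in (if false then (\t.true) else (\a.true))) (if false then (\b.true) else (\c.false))) else true) else ((\d.(if (false || false) then true else (true || true))) (\e.7)))
step 8: [if@root] ((\d.(if (false || false) then true else (true || true))) (\e.7))
step 9: [beta@root] (if (false || false) then true else (true || true))
step 10: [delta@0] (if false then true else (true || true))
step 11: [if@root] (true || true)
step 12: [delta@root] true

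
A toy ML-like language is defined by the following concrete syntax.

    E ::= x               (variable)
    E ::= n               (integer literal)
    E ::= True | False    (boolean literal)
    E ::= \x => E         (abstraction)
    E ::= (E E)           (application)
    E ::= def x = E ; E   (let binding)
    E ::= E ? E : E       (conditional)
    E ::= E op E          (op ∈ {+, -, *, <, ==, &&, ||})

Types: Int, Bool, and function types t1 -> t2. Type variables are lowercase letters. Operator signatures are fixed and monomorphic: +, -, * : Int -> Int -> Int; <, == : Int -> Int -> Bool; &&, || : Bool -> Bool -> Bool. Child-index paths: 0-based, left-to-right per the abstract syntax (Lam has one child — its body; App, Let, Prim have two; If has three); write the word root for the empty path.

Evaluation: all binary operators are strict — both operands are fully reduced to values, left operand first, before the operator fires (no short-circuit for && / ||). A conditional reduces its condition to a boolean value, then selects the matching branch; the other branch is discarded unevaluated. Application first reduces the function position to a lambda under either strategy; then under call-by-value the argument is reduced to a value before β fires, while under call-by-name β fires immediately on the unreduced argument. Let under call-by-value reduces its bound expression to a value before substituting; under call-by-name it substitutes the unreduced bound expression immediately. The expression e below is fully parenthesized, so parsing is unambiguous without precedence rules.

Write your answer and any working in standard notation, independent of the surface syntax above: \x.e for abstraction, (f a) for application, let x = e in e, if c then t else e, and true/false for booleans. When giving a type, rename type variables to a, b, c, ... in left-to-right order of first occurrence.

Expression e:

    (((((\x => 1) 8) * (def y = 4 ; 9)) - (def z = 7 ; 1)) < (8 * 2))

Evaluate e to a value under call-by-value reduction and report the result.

Derivation:
step 0: (((((\x.1) 8) * (let y = 4 in 9)) - (let z = 7 in 1)) < (8 * 2))
step 1: [beta@0.0.0] (((1 * (let y = 4 in 9)) - (let z = 7 in 1)) < (8 * 2))
step 2: [let@0.0.1] (((1 * 9) - (let z = 7 in 1)) < (8 * 2))
step 3: [delta@0.0] ((9 - (let z = 7 in 1)) < (8 * 2))
step 4: [let@0.1] ((9 - 1) < (8 * 2))
step 5: [delta@0] (8 < (8 * 2))
step 6: [delta@1] (8 < 16)
step 7: [delta@root] true

Answer: true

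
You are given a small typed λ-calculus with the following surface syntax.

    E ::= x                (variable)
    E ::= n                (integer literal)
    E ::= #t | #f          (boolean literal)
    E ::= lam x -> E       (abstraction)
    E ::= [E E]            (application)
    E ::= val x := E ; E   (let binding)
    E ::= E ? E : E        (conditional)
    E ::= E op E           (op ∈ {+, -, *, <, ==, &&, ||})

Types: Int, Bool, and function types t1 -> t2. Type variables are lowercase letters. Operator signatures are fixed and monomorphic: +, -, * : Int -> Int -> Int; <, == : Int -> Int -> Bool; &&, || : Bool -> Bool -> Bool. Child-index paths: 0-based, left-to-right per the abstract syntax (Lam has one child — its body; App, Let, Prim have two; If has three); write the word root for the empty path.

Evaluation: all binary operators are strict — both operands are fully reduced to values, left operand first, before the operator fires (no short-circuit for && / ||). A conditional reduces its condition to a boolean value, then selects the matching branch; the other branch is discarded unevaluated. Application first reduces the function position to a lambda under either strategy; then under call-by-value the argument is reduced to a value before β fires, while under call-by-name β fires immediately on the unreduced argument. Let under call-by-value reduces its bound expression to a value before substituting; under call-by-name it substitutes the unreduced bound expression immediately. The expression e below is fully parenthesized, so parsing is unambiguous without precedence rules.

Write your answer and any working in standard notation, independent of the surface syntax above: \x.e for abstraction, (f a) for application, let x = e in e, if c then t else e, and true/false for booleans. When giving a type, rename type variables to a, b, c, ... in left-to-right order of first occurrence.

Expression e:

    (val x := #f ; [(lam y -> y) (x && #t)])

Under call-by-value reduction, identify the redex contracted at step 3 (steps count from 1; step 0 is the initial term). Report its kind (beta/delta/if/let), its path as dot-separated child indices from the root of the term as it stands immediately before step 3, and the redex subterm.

Answer: beta at root : ((\y.y) false)

Working:
step 0: (let x = false in ((\y.y) (x && true)))
step 1: [let@root] ((\y.y) (false && true))
step 2: [delta@1] ((\y.y) false)
step 3: [beta@root] false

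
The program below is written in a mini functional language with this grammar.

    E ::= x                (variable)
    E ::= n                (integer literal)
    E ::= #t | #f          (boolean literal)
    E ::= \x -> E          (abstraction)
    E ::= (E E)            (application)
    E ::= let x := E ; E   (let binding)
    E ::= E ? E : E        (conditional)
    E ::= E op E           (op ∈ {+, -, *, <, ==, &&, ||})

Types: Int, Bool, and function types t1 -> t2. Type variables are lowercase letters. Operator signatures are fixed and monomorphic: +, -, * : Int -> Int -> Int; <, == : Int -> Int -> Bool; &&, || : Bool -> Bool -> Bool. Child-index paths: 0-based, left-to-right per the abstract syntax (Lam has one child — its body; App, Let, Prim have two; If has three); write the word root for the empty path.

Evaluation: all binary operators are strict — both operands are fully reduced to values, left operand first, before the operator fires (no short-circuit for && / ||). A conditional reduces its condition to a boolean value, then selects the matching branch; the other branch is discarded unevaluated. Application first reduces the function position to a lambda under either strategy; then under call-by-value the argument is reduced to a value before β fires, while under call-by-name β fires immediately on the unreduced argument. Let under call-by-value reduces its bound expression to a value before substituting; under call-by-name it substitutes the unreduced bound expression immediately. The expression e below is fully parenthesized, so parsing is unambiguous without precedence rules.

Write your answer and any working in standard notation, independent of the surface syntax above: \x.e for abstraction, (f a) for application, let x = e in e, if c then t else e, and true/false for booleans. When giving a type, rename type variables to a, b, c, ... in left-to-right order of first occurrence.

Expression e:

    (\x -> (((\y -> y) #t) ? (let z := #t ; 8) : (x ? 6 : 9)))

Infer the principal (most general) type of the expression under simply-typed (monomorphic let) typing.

Answer: Bool -> Int

Derivation:
y : b
\y._ : b -> b
  unify b -> b ~ Bool -> c
  unify b ~ Bool
  unify Bool ~ c
_ _ : Bool
  unify Bool ~ Bool
let z : Bool
x : a
  unify a ~ Bool
  unify Int ~ Int
  unify Int ~ Int
\x._ : Bool -> Int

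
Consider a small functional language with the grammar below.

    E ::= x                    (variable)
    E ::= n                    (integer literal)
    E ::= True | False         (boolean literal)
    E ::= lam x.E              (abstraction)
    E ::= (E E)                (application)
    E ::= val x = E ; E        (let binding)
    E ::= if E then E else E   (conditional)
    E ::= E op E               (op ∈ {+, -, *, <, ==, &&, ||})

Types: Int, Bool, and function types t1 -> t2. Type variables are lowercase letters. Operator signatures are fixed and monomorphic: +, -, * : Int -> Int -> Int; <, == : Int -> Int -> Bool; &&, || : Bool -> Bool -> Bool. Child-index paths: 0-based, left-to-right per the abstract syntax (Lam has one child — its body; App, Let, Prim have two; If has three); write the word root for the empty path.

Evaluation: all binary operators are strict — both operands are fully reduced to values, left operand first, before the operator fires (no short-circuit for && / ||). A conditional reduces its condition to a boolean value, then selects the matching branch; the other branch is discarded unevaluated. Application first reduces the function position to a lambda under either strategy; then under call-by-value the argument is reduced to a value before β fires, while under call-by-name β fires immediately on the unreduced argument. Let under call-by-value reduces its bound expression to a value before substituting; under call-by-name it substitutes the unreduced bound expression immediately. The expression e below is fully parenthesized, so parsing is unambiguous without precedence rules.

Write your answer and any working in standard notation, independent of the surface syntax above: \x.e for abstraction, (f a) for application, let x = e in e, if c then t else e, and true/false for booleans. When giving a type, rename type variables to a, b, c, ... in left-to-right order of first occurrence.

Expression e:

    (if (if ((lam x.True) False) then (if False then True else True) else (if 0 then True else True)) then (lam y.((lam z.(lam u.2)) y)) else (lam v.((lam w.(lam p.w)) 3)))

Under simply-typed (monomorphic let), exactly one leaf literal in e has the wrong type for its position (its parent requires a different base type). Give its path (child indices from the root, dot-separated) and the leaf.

Answer: 0.2.0 : 0

Trace:
\x._ : a -> Bool
  unify a -> Bool ~ Bool -> b
  unify a ~ Bool
  unify Bool ~ b
_ _ : Bool
  unify Bool ~ Bool
  unify Bool ~ Bool
  unify Bool ~ Bool
  unify Int ~ Bool
  FAIL: mismatch Int ~ Bool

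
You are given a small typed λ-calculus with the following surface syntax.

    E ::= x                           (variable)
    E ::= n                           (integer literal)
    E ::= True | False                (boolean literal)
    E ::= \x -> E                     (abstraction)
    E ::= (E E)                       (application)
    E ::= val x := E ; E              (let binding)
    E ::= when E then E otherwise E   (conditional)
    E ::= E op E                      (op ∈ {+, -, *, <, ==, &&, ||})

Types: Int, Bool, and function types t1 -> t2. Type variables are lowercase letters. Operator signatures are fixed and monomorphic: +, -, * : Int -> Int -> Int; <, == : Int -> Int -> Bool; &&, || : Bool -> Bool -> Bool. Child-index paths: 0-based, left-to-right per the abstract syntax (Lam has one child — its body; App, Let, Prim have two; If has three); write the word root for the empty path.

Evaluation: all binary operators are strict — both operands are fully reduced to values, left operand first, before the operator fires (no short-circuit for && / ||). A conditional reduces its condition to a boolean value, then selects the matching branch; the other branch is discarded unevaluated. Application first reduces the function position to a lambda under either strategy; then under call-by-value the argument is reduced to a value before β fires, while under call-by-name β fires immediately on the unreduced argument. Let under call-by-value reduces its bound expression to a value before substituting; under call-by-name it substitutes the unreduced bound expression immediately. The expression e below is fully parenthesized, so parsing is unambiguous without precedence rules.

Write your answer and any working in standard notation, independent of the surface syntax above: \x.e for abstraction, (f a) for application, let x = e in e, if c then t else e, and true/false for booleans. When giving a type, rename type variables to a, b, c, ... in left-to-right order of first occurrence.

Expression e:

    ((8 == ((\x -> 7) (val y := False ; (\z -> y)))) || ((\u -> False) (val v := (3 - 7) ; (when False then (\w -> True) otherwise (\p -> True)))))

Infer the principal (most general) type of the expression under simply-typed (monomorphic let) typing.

Answer: Bool

Working:
  unify Int ~ Int
\x._ : a -> Int
let y : Bool
y : Bool
\z._ : b -> Bool
  unify a -> Int ~ (b -> Bool) -> c
  unify a ~ b -> Bool
  unify Int ~ c
_ _ : Int
  unify Int ~ Int
  unify Bool ~ Bool
\u._ : d -> Bool
  unify Int ~ Int
  unify Int ~ Int
let v : Int
  unify Bool ~ Bool
\w._ : e -> Bool
\p._ : f -> Bool
  unify e -> Bool ~ f -> Bool
  unify e ~ f
  unify Bool ~ Bool
  unify d -> Bool ~ (f -> Bool) -> g
  unify d ~ f -> Bool
  unify Bool ~ g
_ _ : Bool
  unify Bool ~ Bool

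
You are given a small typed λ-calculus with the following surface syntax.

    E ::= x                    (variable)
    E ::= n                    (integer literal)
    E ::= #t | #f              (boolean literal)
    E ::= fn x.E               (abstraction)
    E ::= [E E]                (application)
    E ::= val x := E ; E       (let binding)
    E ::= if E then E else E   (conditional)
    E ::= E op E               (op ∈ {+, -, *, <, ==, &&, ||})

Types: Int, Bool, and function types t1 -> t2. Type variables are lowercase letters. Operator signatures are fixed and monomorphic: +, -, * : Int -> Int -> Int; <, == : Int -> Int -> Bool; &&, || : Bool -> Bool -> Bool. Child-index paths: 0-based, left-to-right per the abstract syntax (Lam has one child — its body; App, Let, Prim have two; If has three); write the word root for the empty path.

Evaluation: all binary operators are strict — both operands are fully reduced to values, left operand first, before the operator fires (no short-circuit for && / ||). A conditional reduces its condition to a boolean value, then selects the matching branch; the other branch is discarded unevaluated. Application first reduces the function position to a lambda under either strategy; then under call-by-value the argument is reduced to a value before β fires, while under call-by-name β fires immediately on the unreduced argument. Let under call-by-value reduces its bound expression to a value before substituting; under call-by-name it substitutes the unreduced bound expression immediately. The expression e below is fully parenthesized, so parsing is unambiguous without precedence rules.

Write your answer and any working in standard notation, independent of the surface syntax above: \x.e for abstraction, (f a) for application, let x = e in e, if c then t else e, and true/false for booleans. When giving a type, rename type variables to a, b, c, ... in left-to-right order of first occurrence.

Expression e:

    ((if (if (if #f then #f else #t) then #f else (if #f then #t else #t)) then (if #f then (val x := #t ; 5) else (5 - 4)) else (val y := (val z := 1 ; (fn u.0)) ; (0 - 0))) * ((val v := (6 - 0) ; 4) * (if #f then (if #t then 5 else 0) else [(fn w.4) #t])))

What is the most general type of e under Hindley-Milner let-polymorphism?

Answer: Int

Working:
  unify Bool ~ Bool
  unify Bool ~ Bool
  unify Bool ~ Bool
  unify Bool ~ Bool
  unify Bool ~ Bool
  unify Bool ~ Bool
  unify Bool ~ Bool
  unify Bool ~ Bool
let x : Bool
  unify Int ~ Int
  unify Int ~ Int
  unify Int ~ Int
let z : Int
\u._ : a -> Int
let y : forall. a -> Int
  unify Int ~ Int
  unify Int ~ Int
  unify Int ~ Int
  unify Int ~ Int
  unify Int ~ Int
  unify Int ~ Int
let v : Int
  unify Int ~ Int
  unify Bool ~ Bool
  unify Bool ~ Bool
  unify Int ~ Int
\w._ : b -> Int
  unify b -> Int ~ Bool -> c
  unify b ~ Bool
  unify Int ~ c
_ _ : Int
  unify Int ~ Int
  unify Int ~ Int
  unify Int ~ Int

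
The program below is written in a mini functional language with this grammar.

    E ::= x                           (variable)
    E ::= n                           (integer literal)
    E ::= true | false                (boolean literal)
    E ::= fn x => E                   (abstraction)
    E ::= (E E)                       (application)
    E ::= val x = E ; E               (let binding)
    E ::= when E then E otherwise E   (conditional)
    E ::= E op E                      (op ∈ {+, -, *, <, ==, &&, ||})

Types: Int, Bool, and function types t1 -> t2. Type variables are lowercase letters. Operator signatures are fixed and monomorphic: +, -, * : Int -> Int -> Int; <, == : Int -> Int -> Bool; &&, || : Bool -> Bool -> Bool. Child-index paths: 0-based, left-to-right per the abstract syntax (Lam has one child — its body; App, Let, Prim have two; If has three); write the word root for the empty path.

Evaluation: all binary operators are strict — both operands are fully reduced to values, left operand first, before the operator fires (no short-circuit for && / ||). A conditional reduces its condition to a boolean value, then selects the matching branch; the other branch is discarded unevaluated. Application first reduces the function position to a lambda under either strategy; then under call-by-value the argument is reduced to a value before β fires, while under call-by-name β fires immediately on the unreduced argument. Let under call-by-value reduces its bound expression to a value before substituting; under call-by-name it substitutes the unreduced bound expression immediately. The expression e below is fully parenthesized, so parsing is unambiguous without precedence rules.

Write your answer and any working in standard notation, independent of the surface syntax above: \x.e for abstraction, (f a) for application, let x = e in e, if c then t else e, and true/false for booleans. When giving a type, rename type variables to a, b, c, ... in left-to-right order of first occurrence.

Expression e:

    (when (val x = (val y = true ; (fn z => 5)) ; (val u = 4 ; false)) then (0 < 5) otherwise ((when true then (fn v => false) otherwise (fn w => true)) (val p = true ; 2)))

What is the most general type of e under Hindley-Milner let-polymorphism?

Derivation:
let y : Bool
\z._ : a -> Int
let x : forall. a -> Int
let u : Int
  unify Bool ~ Bool
  unify Int ~ Int
  unify Int ~ Int
  unify Bool ~ Bool
\v._ : b -> Bool
\w._ : c -> Bool
  unify b -> Bool ~ c -> Bool
  unify b ~ c
  unify Bool ~ Bool
let p : Bool
  unify c -> Bool ~ Int -> d
  unify c ~ Int
  unify Bool ~ d
_ _ : Bool
  unify Bool ~ Bool

Answer: Bool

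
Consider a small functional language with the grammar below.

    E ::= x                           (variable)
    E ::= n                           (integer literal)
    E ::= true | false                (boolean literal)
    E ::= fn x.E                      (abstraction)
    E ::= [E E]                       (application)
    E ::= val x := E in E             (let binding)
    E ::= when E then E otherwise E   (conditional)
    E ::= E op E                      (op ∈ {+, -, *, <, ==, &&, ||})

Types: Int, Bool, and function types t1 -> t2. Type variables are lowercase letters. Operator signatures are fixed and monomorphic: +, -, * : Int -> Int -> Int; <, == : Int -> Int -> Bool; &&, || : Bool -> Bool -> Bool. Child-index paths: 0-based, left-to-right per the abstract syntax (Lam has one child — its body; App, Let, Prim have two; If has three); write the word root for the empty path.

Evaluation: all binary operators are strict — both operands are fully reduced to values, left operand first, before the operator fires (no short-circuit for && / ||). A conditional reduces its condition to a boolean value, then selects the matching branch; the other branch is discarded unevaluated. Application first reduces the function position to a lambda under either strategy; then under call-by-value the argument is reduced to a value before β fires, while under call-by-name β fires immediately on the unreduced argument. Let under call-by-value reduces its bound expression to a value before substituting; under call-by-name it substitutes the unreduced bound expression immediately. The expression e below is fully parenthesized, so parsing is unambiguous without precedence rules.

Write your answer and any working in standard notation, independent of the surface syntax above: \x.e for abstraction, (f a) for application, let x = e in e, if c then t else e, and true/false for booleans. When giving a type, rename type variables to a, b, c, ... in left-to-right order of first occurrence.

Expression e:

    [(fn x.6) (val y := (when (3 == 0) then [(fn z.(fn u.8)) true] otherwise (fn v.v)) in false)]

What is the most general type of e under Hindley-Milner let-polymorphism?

Derivation:
\x._ : a -> Int
  unify Int ~ Int
  unify Int ~ Int
  unify Bool ~ Bool
\u._ : c -> Int
\z._ : b -> c -> Int
  unify b -> c -> Int ~ Bool -> d
  unify b ~ Bool
  unify c -> Int ~ d
_ _ : c -> Int
v : e
\v._ : e -> e
  unify c -> Int ~ e -> e
  unify c ~ e
  unify Int ~ e
let y : Int -> Int
  unify a -> Int ~ Bool -> f
  unify a ~ Bool
  unify Int ~ f
_ _ : Int

Answer: Int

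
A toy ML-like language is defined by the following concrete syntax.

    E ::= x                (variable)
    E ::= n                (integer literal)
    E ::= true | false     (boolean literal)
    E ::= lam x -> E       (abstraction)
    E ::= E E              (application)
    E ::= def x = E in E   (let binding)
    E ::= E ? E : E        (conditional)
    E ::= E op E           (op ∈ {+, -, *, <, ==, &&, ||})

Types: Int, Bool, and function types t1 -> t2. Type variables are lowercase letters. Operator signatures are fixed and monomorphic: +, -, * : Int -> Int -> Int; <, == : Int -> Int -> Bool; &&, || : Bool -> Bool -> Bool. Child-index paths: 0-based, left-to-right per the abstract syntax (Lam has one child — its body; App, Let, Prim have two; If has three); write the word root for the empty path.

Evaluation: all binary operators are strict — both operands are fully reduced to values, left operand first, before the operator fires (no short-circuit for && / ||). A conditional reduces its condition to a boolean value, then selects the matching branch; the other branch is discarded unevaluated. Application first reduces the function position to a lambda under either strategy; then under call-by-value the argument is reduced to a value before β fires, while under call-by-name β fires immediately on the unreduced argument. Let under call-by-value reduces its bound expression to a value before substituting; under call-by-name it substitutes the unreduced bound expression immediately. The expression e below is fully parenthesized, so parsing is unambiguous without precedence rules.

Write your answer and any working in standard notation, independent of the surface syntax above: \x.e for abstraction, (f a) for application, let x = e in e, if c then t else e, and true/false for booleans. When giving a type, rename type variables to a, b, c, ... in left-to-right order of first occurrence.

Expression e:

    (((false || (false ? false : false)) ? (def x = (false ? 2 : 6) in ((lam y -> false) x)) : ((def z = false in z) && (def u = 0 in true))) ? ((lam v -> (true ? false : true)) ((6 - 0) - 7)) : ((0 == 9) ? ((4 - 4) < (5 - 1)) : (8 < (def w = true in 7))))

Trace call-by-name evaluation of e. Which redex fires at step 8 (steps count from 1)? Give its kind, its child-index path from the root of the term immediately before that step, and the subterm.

Working:
step 0: (if (if (false || (if false then false else false)) then (let x = (if false then 2 else 6) in ((\y.false) x)) else ((let z = false in z) && (let u = 0 in true))) then ((\v.(if true then false else true)) ((6 - 0) - 7)) else (if (0 == 9) then ((4 - 4) < (5 - 1)) else (8 < (let w = true in 7))))
step 1: [if@0.0.1] (if (if (false || false) then (let x = (if false then 2 else 6) in ((\y.false) x)) else ((let z = false in z) && (let u = 0 in true))) then ((\v.(if true then false else true)) ((6 - 0) - 7)) else (if (0 == 9) then ((4 - 4) < (5 - 1)) else (8 < (let w = true in 7))))
step 2: [delta@0.0] (if (if false then (let x = (if false then 2 else 6) in ((\y.false) x)) else ((let z = false in z) && (let u = 0 in true))) then ((\v.(if true then false else true)) ((6 - 0) - 7)) else (if (0 == 9) then ((4 - 4) < (5 - 1)) else (8 < (let w = true in 7))))
step 3: [if@0] (if ((let z = false in z) && (let u = 0 in true)) then ((\v.(if true then false else true)) ((6 - 0) - 7)) else (if (0 == 9) then ((4 - 4) < (5 - 1)) else (8 < (let w = true in 7))))
step 4: [let@0.0] (if (false && (let u = 0 in true)) then ((\v.(if true then false else true)) ((6 - 0) - 7)) else (if (0 == 9) then ((4 - 4) < (5 - 1)) else (8 < (let w = true in 7))))
step 5: [let@0.1] (if (false && true) then ((\v.(if true then false else true)) ((6 - 0) - 7)) else (if (0 == 9) then ((4 - 4) < (5 - 1)) else (8 < (let w = true in 7))))
step 6: [delta@0] (if false then ((\v.(if true then false else true)) ((6 - 0) - 7)) else (if (0 == 9) then ((4 - 4) < (5 - 1)) else (8 < (let w = true in 7))))
step 7: [if@root] (if (0 == 9) then ((4 - 4) < (5 - 1)) else (8 < (let w = true in 7)))
step 8: [delta@0] (if false then ((4 - 4) < (5 - 1)) else (8 < (let w = true in 7)))

Answer: delta at 0 : (0 == 9)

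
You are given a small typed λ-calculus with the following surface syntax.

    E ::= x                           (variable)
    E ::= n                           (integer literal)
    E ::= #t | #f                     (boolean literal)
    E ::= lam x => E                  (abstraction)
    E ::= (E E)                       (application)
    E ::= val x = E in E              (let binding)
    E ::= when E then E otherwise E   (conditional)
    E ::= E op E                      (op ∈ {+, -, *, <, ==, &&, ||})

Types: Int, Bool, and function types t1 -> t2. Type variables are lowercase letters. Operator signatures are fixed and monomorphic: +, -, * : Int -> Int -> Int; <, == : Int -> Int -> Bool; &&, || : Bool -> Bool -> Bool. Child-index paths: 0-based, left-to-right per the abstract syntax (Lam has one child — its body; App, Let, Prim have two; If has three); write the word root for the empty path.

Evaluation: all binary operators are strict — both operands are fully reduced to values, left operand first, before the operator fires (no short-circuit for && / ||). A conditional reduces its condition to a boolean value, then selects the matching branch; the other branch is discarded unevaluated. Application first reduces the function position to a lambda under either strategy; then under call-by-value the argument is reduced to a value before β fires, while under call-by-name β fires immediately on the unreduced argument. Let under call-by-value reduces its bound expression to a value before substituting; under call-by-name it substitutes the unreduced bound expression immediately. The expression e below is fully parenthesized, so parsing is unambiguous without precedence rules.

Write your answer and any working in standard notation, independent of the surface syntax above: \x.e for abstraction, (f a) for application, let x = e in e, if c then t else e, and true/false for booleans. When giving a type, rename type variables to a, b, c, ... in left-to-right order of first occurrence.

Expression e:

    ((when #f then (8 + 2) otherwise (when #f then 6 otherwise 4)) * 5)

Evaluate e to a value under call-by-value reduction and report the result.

Derivation:
step 0: ((if false then (8 + 2) else (if false then 6 else 4)) * 5)
step 1: [if@0] ((if false then 6 else 4) * 5)
step 2: [if@0] (4 * 5)
step 3: [delta@root] 20

Answer: 20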